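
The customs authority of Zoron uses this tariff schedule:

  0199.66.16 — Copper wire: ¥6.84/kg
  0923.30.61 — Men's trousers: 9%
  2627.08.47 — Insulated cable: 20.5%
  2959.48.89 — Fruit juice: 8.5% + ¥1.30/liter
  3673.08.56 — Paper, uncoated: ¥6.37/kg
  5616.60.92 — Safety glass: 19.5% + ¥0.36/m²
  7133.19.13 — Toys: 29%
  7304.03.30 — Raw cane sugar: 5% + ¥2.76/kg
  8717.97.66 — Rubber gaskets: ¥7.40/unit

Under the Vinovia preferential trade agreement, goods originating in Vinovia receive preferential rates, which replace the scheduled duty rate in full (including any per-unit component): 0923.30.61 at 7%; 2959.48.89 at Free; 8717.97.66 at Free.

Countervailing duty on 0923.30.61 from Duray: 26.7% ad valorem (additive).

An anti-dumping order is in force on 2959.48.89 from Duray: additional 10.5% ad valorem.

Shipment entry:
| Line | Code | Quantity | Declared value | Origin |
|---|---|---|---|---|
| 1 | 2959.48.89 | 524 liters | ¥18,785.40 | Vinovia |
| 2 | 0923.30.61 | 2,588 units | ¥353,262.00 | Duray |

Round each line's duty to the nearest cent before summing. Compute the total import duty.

¥126,114.53

Line 1 (2959.48.89, Vinovia, 524 liters, ¥18,785.40):
Base rate for 2959.48.89 is 8.5% + ¥1.30/liter.
Origin Vinovia qualifies under the Zoron–Vinovia agreement and 2959.48.89 is covered: preferential rate Free applies instead.
The additional-duty order on 2959.48.89 targets Duray, not Vinovia; it does not apply.
Duty = ¥18,785.40 × 0% = ¥0.00.
Line 2 (0923.30.61, Duray, 2,588 units, ¥353,262.00):
Base rate for 0923.30.61 is 9%.
0923.30.61 has an FTA preferential rate, but origin Duray is not Vinovia; base rate stands.
Additional duty on 0923.30.61 from Duray: +26.7%. Applied ad valorem rate: 9% + 26.7% = 35.7%.
Duty = ¥353,262.00 × 35.7% = ¥126,114.53.
Total = ¥0.00 + ¥126,114.53 = ¥126,114.53.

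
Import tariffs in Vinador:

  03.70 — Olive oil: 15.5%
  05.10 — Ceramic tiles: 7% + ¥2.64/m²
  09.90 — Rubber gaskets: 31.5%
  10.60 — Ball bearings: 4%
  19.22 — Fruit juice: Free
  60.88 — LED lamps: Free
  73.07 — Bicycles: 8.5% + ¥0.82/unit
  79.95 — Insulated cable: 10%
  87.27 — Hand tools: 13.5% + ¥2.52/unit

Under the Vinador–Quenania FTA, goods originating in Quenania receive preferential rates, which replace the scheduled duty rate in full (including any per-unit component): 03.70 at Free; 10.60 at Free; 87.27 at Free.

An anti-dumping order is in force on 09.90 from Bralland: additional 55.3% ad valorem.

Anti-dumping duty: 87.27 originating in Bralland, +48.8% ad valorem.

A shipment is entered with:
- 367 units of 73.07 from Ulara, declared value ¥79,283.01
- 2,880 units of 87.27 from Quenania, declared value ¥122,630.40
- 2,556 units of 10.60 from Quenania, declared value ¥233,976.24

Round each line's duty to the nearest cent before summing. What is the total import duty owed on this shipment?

¥7,040.00

Line 1 (73.07, Ulara, 367 units, ¥79,283.01):
Base rate for 73.07 is 8.5% + ¥0.82/unit.
Duty = ¥79,283.01 × 8.5% + 367 × ¥0.82 = ¥7,040.00.
Line 2 (87.27, Quenania, 2,880 units, ¥122,630.40):
Base rate for 87.27 is 13.5% + ¥2.52/unit.
Origin Quenania qualifies under the Vinador–Quenania agreement and 87.27 is covered: preferential rate Free applies instead.
The additional-duty order on 87.27 targets Bralland, not Quenania; it does not apply.
Duty = ¥122,630.40 × 0% = ¥0.00.
Line 3 (10.60, Quenania, 2,556 units, ¥233,976.24):
Base rate for 10.60 is 4%.
Origin Quenania qualifies under the Vinador–Quenania agreement and 10.60 is covered: preferential rate Free applies instead.
Duty = ¥233,976.24 × 0% = ¥0.00.
Total = ¥7,040.00 + ¥0.00 + ¥0.00 = ¥7,040.00.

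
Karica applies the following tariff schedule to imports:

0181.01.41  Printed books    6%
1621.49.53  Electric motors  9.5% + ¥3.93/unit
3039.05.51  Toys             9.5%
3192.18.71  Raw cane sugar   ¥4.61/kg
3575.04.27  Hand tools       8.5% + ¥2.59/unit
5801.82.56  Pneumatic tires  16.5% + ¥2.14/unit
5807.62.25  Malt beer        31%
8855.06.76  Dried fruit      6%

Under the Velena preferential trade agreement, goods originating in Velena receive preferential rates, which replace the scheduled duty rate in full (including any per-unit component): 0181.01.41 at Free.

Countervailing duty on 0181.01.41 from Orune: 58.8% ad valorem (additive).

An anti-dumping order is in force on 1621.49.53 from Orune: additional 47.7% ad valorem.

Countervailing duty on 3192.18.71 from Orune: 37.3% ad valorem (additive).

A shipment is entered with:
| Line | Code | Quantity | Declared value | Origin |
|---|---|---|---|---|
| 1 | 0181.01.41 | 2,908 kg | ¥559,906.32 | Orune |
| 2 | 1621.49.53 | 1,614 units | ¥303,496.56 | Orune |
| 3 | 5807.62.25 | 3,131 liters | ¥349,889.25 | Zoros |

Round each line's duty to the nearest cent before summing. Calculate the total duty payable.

¥651,228.02

Line 1 (0181.01.41, Orune, 2,908 kg, ¥559,906.32):
Base rate for 0181.01.41 is 6%.
0181.01.41 has an FTA preferential rate, but origin Orune is not Velena; base rate stands.
Additional duty on 0181.01.41 from Orune: +58.8%. Applied ad valorem rate: 6% + 58.8% = 64.8%.
Duty = ¥559,906.32 × 64.8% = ¥362,819.30.
Line 2 (1621.49.53, Orune, 1,614 units, ¥303,496.56):
Base rate for 1621.49.53 is 9.5% + ¥3.93/unit.
Additional duty on 1621.49.53 from Orune: +47.7%. Applied ad valorem rate: 9.5% + 47.7% = 57.2%.
Duty = ¥303,496.56 × 57.2% + 1,614 × ¥3.93 = ¥179,943.05.
Line 3 (5807.62.25, Zoros, 3,131 liters, ¥349,889.25):
Base rate for 5807.62.25 is 31%.
Duty = ¥349,889.25 × 31% = ¥108,465.67.
Total = ¥362,819.30 + ¥179,943.05 + ¥108,465.67 = ¥651,228.02.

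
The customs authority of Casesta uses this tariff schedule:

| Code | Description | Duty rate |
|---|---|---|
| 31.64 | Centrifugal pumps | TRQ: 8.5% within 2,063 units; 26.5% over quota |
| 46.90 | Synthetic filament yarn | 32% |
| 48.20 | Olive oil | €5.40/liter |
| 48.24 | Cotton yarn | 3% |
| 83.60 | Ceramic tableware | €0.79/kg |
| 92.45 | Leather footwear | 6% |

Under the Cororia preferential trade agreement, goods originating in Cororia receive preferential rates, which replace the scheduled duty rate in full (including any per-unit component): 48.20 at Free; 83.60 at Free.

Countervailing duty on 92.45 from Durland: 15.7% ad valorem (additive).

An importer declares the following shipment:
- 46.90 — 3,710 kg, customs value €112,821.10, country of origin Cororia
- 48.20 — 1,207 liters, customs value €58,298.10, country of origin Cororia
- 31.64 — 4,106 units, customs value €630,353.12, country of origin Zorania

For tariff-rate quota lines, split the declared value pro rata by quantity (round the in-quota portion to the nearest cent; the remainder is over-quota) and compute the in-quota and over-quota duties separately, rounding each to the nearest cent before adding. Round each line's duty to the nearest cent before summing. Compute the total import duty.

€146,138.21

Line 1 (46.90, Cororia, 3,710 kg, €112,821.10):
Base rate for 46.90 is 32%.
Origin Cororia is the FTA partner but 46.90 is not on the preference list; base rate stands.
Duty = €112,821.10 × 32% = €36,102.75.
Line 2 (48.20, Cororia, 1,207 liters, €58,298.10):
Base rate for 48.20 is €5.40/liter.
Origin Cororia qualifies under the Casesta–Cororia agreement and 48.20 is covered: preferential rate Free applies instead.
Duty = €58,298.10 × 0% = €0.00.
Line 3 (31.64, Zorania, 4,106 units, €630,353.12):
Code 31.64 is under a tariff-rate quota (threshold 2,063 units). In-quota: 2,063 units at 8.5%; over-quota: 2,043 units at 26.5%.
Pro-rata value split: in-quota = €630,353.12 × 2,063/4,106 = €316,711.76; over-quota = €630,353.12 − €316,711.76 = €313,641.36.
In-quota duty = €316,711.76 × 8.5% = €26,920.50. Over-quota duty = €313,641.36 × 26.5% = €83,114.96.
Line duty = €26,920.50 + €83,114.96 = €110,035.46.
Total = €36,102.75 + €0.00 + €110,035.46 = €146,138.21.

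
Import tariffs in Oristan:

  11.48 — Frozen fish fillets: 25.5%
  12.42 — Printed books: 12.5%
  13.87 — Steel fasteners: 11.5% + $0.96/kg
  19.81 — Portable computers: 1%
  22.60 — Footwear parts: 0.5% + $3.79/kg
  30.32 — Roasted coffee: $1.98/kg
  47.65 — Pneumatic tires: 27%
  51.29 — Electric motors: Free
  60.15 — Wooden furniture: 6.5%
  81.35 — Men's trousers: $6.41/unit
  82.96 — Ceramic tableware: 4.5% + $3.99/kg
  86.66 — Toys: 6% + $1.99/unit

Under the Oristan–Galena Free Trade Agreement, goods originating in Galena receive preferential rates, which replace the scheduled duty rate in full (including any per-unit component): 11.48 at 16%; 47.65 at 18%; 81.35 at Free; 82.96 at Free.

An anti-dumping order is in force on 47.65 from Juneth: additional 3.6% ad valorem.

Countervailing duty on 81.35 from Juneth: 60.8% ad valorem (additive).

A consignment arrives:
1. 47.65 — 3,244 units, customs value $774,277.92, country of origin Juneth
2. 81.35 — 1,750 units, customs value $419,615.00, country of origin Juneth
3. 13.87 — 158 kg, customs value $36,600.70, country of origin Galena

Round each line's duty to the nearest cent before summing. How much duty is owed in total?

$507,633.22

Line 1 (47.65, Juneth, 3,244 units, $774,277.92):
Base rate for 47.65 is 27%.
47.65 has an FTA preferential rate, but origin Juneth is not Galena; base rate stands.
Additional duty on 47.65 from Juneth: +3.6%. Applied ad valorem rate: 27% + 3.6% = 30.6%.
Duty = $774,277.92 × 30.6% = $236,929.04.
Line 2 (81.35, Juneth, 1,750 units, $419,615.00):
Base rate for 81.35 is $6.41/unit.
81.35 has an FTA preferential rate, but origin Juneth is not Galena; base rate stands.
Additional duty on 81.35 from Juneth: +60.8% ad valorem. Applied ad valorem rate = 60.8%.
Duty = $419,615.00 × 60.8% + 1,750 × $6.41 = $266,343.42.
Line 3 (13.87, Galena, 158 kg, $36,600.70):
Base rate for 13.87 is 11.5% + $0.96/kg.
Origin Galena is the FTA partner but 13.87 is not on the preference list; base rate stands.
Duty = $36,600.70 × 11.5% + 158 × $0.96 = $4,360.76.
Total = $236,929.04 + $266,343.42 + $4,360.76 = $507,633.22.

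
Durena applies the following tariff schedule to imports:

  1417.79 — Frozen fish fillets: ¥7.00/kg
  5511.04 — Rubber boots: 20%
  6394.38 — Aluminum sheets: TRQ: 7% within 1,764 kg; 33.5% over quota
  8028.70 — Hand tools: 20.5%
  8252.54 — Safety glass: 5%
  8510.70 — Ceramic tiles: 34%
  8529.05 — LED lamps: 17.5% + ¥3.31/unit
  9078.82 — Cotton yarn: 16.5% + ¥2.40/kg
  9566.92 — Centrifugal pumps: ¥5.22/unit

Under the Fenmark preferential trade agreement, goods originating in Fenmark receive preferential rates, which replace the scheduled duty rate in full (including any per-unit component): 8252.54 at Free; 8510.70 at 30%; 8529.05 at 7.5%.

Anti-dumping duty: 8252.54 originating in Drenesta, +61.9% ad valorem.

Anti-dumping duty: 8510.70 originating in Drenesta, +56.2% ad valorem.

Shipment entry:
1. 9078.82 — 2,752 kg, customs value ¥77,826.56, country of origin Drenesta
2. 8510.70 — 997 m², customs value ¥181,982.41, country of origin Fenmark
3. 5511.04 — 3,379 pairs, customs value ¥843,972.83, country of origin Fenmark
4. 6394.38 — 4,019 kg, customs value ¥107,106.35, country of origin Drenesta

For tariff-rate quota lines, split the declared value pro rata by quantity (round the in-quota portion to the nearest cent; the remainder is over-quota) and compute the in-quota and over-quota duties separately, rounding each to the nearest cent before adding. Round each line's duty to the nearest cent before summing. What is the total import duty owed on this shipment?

Line 1 (9078.82, Drenesta, 2,752 kg, ¥77,826.56):
Base rate for 9078.82 is 16.5% + ¥2.40/kg.
Duty = ¥77,826.56 × 16.5% + 2,752 × ¥2.40 = ¥19,446.18.
Line 2 (8510.70, Fenmark, 997 m², ¥181,982.41):
Base rate for 8510.70 is 34%.
Origin Fenmark qualifies under the Durena–Fenmark agreement and 8510.70 is covered: preferential rate 30% applies instead.
The additional-duty order on 8510.70 targets Drenesta, not Fenmark; it does not apply.
Duty = ¥181,982.41 × 30% = ¥54,594.72.
Line 3 (5511.04, Fenmark, 3,379 pairs, ¥843,972.83):
Base rate for 5511.04 is 20%.
Origin Fenmark is the FTA partner but 5511.04 is not on the preference list; base rate stands.
Duty = ¥843,972.83 × 20% = ¥168,794.57.
Line 4 (6394.38, Drenesta, 4,019 kg, ¥107,106.35):
Code 6394.38 is under a tariff-rate quota (threshold 1,764 kg). In-quota: 1,764 kg at 7%; over-quota: 2,255 kg at 33.5%.
Pro-rata value split: in-quota = ¥107,106.35 × 1,764/4,019 = ¥47,010.60; over-quota = ¥107,106.35 − ¥47,010.60 = ¥60,095.75.
In-quota duty = ¥47,010.60 × 7% = ¥3,290.74. Over-quota duty = ¥60,095.75 × 33.5% = ¥20,132.08.
Line duty = ¥3,290.74 + ¥20,132.08 = ¥23,422.82.
Total = ¥19,446.18 + ¥54,594.72 + ¥168,794.57 + ¥23,422.82 = ¥266,258.29.

¥266,258.29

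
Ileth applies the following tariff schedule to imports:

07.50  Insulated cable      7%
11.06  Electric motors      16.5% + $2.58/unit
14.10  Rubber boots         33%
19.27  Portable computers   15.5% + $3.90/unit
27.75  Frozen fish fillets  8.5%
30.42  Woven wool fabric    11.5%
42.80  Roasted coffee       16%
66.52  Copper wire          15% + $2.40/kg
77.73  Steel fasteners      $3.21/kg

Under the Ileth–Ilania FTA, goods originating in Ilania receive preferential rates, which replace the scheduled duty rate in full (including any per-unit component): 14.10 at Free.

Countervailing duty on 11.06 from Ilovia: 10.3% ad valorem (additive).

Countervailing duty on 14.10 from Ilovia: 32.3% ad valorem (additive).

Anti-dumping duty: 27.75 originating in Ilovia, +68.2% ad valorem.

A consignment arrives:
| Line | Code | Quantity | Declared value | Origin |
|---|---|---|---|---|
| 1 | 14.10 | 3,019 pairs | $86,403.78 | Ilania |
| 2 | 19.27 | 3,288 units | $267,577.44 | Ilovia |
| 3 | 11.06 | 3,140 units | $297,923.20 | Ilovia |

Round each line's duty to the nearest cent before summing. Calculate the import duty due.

$142,242.32

Line 1 (14.10, Ilania, 3,019 pairs, $86,403.78):
Base rate for 14.10 is 33%.
Origin Ilania qualifies under the Ileth–Ilania agreement and 14.10 is covered: preferential rate Free applies instead.
The additional-duty order on 14.10 targets Ilovia, not Ilania; it does not apply.
Duty = $86,403.78 × 0% = $0.00.
Line 2 (19.27, Ilovia, 3,288 units, $267,577.44):
Base rate for 19.27 is 15.5% + $3.90/unit.
Duty = $267,577.44 × 15.5% + 3,288 × $3.90 = $54,297.70.
Line 3 (11.06, Ilovia, 3,140 units, $297,923.20):
Base rate for 11.06 is 16.5% + $2.58/unit.
Additional duty on 11.06 from Ilovia: +10.3%. Applied ad valorem rate: 16.5% + 10.3% = 26.8%.
Duty = $297,923.20 × 26.8% + 3,140 × $2.58 = $87,944.62.
Total = $0.00 + $54,297.70 + $87,944.62 = $142,242.32.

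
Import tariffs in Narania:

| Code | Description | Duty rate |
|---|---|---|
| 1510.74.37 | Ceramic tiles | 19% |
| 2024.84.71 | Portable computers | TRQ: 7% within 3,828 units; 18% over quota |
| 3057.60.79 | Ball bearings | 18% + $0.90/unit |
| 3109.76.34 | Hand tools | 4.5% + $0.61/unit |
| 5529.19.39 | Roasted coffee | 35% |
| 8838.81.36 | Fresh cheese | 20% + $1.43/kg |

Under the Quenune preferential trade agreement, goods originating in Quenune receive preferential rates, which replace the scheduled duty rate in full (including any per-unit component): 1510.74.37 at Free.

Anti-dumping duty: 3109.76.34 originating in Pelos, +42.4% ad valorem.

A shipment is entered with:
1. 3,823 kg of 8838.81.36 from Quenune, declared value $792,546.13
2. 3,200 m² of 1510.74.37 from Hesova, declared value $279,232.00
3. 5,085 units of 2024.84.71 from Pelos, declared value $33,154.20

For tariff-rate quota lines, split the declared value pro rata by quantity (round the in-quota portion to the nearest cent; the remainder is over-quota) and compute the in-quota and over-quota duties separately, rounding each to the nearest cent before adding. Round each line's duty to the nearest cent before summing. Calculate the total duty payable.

$220,252.52

Line 1 (8838.81.36, Quenune, 3,823 kg, $792,546.13):
Base rate for 8838.81.36 is 20% + $1.43/kg.
Origin Quenune is the FTA partner but 8838.81.36 is not on the preference list; base rate stands.
Duty = $792,546.13 × 20% + 3,823 × $1.43 = $163,976.12.
Line 2 (1510.74.37, Hesova, 3,200 m², $279,232.00):
Base rate for 1510.74.37 is 19%.
1510.74.37 has an FTA preferential rate, but origin Hesova is not Quenune; base rate stands.
Duty = $279,232.00 × 19% = $53,054.08.
Line 3 (2024.84.71, Pelos, 5,085 units, $33,154.20):
Code 2024.84.71 is under a tariff-rate quota (threshold 3,828 units). In-quota: 3,828 units at 7%; over-quota: 1,257 units at 18%.
Pro-rata value split: in-quota = $33,154.20 × 3,828/5,085 = $24,958.56; over-quota = $33,154.20 − $24,958.56 = $8,195.64.
In-quota duty = $24,958.56 × 7% = $1,747.10. Over-quota duty = $8,195.64 × 18% = $1,475.22.
Line duty = $1,747.10 + $1,475.22 = $3,222.32.
Total = $163,976.12 + $53,054.08 + $3,222.32 = $220,252.52.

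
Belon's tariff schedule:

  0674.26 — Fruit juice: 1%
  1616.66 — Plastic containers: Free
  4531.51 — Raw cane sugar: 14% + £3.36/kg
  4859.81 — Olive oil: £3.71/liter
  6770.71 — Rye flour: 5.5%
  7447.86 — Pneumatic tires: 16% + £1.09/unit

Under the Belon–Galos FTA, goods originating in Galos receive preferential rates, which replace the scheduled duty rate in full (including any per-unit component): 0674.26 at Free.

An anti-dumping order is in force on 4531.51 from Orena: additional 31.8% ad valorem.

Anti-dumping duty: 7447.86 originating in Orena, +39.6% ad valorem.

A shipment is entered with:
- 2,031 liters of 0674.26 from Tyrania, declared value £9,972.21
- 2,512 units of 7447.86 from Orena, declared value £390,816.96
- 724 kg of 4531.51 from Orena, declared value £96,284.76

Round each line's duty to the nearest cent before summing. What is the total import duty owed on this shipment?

Line 1 (0674.26, Tyrania, 2,031 liters, £9,972.21):
Base rate for 0674.26 is 1%.
0674.26 has an FTA preferential rate, but origin Tyrania is not Galos; base rate stands.
Duty = £9,972.21 × 1% = £99.72.
Line 2 (7447.86, Orena, 2,512 units, £390,816.96):
Base rate for 7447.86 is 16% + £1.09/unit.
Additional duty on 7447.86 from Orena: +39.6%. Applied ad valorem rate: 16% + 39.6% = 55.6%.
Duty = £390,816.96 × 55.6% + 2,512 × £1.09 = £220,032.31.
Line 3 (4531.51, Orena, 724 kg, £96,284.76):
Base rate for 4531.51 is 14% + £3.36/kg.
Additional duty on 4531.51 from Orena: +31.8%. Applied ad valorem rate: 14% + 31.8% = 45.8%.
Duty = £96,284.76 × 45.8% + 724 × £3.36 = £46,531.06.
Total = £99.72 + £220,032.31 + £46,531.06 = £266,663.09.

£266,663.09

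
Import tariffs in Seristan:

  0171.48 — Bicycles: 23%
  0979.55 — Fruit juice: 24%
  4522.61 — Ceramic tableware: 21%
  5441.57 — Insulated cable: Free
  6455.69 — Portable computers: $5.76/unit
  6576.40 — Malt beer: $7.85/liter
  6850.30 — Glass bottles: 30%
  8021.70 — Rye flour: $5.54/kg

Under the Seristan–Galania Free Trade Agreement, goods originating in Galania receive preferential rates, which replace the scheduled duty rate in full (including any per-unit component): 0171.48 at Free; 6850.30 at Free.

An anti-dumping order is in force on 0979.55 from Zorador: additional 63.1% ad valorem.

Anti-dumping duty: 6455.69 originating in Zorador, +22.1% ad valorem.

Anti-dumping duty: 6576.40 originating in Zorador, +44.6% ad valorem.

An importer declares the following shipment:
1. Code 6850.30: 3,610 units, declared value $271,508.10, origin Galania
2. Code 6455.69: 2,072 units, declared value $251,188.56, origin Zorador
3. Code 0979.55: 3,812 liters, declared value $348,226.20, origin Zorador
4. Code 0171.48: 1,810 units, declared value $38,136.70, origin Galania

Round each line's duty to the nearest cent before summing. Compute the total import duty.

$370,752.41

Line 1 (6850.30, Galania, 3,610 units, $271,508.10):
Base rate for 6850.30 is 30%.
Origin Galania qualifies under the Seristan–Galania agreement and 6850.30 is covered: preferential rate Free applies instead.
Duty = $271,508.10 × 0% = $0.00.
Line 2 (6455.69, Zorador, 2,072 units, $251,188.56):
Base rate for 6455.69 is $5.76/unit.
Additional duty on 6455.69 from Zorador: +22.1% ad valorem. Applied ad valorem rate = 22.1%.
Duty = $251,188.56 × 22.1% + 2,072 × $5.76 = $67,447.39.
Line 3 (0979.55, Zorador, 3,812 liters, $348,226.20):
Base rate for 0979.55 is 24%.
Additional duty on 0979.55 from Zorador: +63.1%. Applied ad valorem rate: 24% + 63.1% = 87.1%.
Duty = $348,226.20 × 87.1% = $303,305.02.
Line 4 (0171.48, Galania, 1,810 units, $38,136.70):
Base rate for 0171.48 is 23%.
Origin Galania qualifies under the Seristan–Galania agreement and 0171.48 is covered: preferential rate Free applies instead.
Duty = $38,136.70 × 0% = $0.00.
Total = $0.00 + $67,447.39 + $303,305.02 + $0.00 = $370,752.41.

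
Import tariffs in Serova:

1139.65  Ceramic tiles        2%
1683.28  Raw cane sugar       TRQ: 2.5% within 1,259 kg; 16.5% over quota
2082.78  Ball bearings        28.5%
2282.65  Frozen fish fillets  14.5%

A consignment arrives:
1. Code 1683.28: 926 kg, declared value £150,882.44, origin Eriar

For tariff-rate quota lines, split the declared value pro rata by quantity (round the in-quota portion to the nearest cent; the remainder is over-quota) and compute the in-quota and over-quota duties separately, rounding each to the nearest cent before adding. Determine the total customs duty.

£3,772.06

Line 1 (1683.28, Eriar, 926 kg, £150,882.44):
Code 1683.28 is under a tariff-rate quota (threshold 1,259 kg). Quantity 926 kg is within the quota, so the in-quota rate 2.5% applies to the full value.
Duty = £150,882.44 × 2.5% = £3,772.06.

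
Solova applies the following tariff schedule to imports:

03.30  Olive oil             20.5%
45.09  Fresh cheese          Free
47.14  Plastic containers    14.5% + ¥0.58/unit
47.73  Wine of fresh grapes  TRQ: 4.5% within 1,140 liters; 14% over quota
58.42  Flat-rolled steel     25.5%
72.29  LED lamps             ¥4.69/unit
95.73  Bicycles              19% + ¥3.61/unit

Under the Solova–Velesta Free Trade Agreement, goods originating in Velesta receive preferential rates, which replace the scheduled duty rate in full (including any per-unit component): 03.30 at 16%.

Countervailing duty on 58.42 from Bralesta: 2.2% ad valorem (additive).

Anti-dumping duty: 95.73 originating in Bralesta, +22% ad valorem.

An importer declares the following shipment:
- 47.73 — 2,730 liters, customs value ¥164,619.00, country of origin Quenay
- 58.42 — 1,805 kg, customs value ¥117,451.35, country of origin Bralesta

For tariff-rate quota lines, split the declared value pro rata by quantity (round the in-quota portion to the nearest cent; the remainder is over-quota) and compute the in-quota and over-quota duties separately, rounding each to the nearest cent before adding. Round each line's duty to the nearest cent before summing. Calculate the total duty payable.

Line 1 (47.73, Quenay, 2,730 liters, ¥164,619.00):
Code 47.73 is under a tariff-rate quota (threshold 1,140 liters). In-quota: 1,140 liters at 4.5%; over-quota: 1,590 liters at 14%.
Pro-rata value split: in-quota = ¥164,619.00 × 1,140/2,730 = ¥68,742.00; over-quota = ¥164,619.00 − ¥68,742.00 = ¥95,877.00.
In-quota duty = ¥68,742.00 × 4.5% = ¥3,093.39. Over-quota duty = ¥95,877.00 × 14% = ¥13,422.78.
Line duty = ¥3,093.39 + ¥13,422.78 = ¥16,516.17.
Line 2 (58.42, Bralesta, 1,805 kg, ¥117,451.35):
Base rate for 58.42 is 25.5%.
Additional duty on 58.42 from Bralesta: +2.2%. Applied ad valorem rate: 25.5% + 2.2% = 27.7%.
Duty = ¥117,451.35 × 27.7% = ¥32,534.02.
Total = ¥16,516.17 + ¥32,534.02 = ¥49,050.19.

¥49,050.19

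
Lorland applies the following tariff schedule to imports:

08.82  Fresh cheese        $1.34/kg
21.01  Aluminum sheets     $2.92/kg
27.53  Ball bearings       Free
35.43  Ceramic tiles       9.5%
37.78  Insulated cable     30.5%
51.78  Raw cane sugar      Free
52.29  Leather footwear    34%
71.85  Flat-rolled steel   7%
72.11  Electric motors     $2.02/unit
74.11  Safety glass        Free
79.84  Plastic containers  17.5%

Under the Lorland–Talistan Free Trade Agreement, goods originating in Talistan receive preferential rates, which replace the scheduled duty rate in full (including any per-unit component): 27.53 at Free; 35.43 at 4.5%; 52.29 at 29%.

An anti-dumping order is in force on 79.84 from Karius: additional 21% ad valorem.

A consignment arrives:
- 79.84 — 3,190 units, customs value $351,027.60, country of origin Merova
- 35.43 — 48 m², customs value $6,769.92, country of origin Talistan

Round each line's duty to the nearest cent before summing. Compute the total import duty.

Line 1 (79.84, Merova, 3,190 units, $351,027.60):
Base rate for 79.84 is 17.5%.
The additional-duty order on 79.84 targets Karius, not Merova; it does not apply.
Duty = $351,027.60 × 17.5% = $61,429.83.
Line 2 (35.43, Talistan, 48 m², $6,769.92):
Base rate for 35.43 is 9.5%.
Origin Talistan qualifies under the Lorland–Talistan agreement and 35.43 is covered: preferential rate 4.5% applies instead.
Duty = $6,769.92 × 4.5% = $304.65.
Total = $61,429.83 + $304.65 = $61,734.48.

$61,734.48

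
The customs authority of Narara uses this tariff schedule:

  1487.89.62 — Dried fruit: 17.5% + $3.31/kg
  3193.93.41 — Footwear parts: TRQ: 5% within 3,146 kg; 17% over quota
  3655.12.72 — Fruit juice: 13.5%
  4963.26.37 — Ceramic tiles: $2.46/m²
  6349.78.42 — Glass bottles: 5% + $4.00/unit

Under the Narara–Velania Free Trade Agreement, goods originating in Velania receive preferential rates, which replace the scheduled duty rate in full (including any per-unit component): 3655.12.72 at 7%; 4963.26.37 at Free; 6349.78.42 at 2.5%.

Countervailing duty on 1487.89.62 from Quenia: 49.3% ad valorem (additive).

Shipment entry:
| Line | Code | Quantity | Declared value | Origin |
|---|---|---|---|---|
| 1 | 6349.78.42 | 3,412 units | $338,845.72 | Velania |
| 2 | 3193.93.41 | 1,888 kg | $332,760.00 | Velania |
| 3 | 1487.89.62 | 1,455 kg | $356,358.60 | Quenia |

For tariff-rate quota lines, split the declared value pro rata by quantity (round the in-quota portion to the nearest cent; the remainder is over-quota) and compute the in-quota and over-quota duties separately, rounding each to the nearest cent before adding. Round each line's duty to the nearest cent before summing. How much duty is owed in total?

Line 1 (6349.78.42, Velania, 3,412 units, $338,845.72):
Base rate for 6349.78.42 is 5% + $4.00/unit.
Origin Velania qualifies under the Narara–Velania agreement and 6349.78.42 is covered: preferential rate 2.5% applies instead.
Duty = $338,845.72 × 2.5% = $8,471.14.
Line 2 (3193.93.41, Velania, 1,888 kg, $332,760.00):
Code 3193.93.41 is under a tariff-rate quota (threshold 3,146 kg). Quantity 1,888 kg is within the quota, so the in-quota rate 5% applies to the full value.
Duty = $332,760.00 × 5% = $16,638.00.
Line 3 (1487.89.62, Quenia, 1,455 kg, $356,358.60):
Base rate for 1487.89.62 is 17.5% + $3.31/kg.
Additional duty on 1487.89.62 from Quenia: +49.3%. Applied ad valorem rate: 17.5% + 49.3% = 66.8%.
Duty = $356,358.60 × 66.8% + 1,455 × $3.31 = $242,863.59.
Total = $8,471.14 + $16,638.00 + $242,863.59 = $267,972.73.

$267,972.73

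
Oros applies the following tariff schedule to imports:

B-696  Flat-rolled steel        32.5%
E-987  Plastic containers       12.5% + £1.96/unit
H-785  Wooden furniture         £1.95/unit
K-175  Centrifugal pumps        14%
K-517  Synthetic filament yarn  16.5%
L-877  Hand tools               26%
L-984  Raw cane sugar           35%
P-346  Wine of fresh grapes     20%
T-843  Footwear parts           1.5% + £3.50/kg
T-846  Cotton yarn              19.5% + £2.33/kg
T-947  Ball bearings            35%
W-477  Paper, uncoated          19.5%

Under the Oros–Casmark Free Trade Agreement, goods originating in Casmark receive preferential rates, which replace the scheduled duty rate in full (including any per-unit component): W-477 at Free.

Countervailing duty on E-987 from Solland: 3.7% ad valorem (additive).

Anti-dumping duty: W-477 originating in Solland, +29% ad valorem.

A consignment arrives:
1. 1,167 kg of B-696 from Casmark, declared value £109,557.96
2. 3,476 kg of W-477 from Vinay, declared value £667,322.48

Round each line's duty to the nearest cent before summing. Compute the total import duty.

Line 1 (B-696, Casmark, 1,167 kg, £109,557.96):
Base rate for B-696 is 32.5%.
Origin Casmark is the FTA partner but B-696 is not on the preference list; base rate stands.
Duty = £109,557.96 × 32.5% = £35,606.34.
Line 2 (W-477, Vinay, 3,476 kg, £667,322.48):
Base rate for W-477 is 19.5%.
W-477 has an FTA preferential rate, but origin Vinay is not Casmark; base rate stands.
The additional-duty order on W-477 targets Solland, not Vinay; it does not apply.
Duty = £667,322.48 × 19.5% = £130,127.88.
Total = £35,606.34 + £130,127.88 = £165,734.22.

£165,734.22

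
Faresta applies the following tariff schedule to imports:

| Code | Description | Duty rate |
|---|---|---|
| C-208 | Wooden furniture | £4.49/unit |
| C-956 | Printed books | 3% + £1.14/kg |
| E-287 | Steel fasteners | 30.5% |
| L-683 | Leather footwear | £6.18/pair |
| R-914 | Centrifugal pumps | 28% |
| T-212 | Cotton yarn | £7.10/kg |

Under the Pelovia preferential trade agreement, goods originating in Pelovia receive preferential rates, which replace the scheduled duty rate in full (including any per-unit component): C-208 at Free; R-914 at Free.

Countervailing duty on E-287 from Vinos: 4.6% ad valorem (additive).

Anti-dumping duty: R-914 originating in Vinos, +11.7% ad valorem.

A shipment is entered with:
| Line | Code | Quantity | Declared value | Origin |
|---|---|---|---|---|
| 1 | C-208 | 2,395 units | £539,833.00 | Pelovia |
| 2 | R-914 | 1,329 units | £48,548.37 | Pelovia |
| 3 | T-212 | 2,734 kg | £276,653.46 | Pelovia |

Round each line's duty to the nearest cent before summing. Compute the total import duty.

£19,411.40

Line 1 (C-208, Pelovia, 2,395 units, £539,833.00):
Base rate for C-208 is £4.49/unit.
Origin Pelovia qualifies under the Faresta–Pelovia agreement and C-208 is covered: preferential rate Free applies instead.
Duty = £539,833.00 × 0% = £0.00.
Line 2 (R-914, Pelovia, 1,329 units, £48,548.37):
Base rate for R-914 is 28%.
Origin Pelovia qualifies under the Faresta–Pelovia agreement and R-914 is covered: preferential rate Free applies instead.
The additional-duty order on R-914 targets Vinos, not Pelovia; it does not apply.
Duty = £48,548.37 × 0% = £0.00.
Line 3 (T-212, Pelovia, 2,734 kg, £276,653.46):
Base rate for T-212 is £7.10/kg.
Origin Pelovia is the FTA partner but T-212 is not on the preference list; base rate stands.
Duty = 2,734 × £7.10 = £19,411.40.
Total = £0.00 + £0.00 + £19,411.40 = £19,411.40.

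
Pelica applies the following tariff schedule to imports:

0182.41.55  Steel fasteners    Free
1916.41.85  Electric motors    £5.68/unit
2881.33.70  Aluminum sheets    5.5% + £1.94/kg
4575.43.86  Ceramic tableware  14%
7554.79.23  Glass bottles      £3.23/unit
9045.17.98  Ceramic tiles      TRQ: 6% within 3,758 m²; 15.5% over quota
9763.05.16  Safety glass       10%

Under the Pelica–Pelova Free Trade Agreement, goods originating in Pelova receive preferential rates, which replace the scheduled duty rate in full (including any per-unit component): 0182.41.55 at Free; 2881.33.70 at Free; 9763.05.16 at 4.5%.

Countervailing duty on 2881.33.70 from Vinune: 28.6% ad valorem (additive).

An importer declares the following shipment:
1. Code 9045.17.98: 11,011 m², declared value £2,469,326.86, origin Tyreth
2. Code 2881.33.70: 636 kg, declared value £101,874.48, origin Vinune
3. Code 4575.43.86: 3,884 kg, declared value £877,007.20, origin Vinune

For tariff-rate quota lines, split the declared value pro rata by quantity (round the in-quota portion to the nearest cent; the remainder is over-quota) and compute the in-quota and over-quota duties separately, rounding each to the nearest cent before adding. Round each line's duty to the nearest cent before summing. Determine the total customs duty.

£461,436.65

Line 1 (9045.17.98, Tyreth, 11,011 m², £2,469,326.86):
Code 9045.17.98 is under a tariff-rate quota (threshold 3,758 m²). In-quota: 3,758 m² at 6%; over-quota: 7,253 m² at 15.5%.
Pro-rata value split: in-quota = £2,469,326.86 × 3,758/11,011 = £842,769.08; over-quota = £2,469,326.86 − £842,769.08 = £1,626,557.78.
In-quota duty = £842,769.08 × 6% = £50,566.14. Over-quota duty = £1,626,557.78 × 15.5% = £252,116.46.
Line duty = £50,566.14 + £252,116.46 = £302,682.60.
Line 2 (2881.33.70, Vinune, 636 kg, £101,874.48):
Base rate for 2881.33.70 is 5.5% + £1.94/kg.
2881.33.70 has an FTA preferential rate, but origin Vinune is not Pelova; base rate stands.
Additional duty on 2881.33.70 from Vinune: +28.6%. Applied ad valorem rate: 5.5% + 28.6% = 34.1%.
Duty = £101,874.48 × 34.1% + 636 × £1.94 = £35,973.04.
Line 3 (4575.43.86, Vinune, 3,884 kg, £877,007.20):
Base rate for 4575.43.86 is 14%.
Duty = £877,007.20 × 14% = £122,781.01.
Total = £302,682.60 + £35,973.04 + £122,781.01 = £461,436.65.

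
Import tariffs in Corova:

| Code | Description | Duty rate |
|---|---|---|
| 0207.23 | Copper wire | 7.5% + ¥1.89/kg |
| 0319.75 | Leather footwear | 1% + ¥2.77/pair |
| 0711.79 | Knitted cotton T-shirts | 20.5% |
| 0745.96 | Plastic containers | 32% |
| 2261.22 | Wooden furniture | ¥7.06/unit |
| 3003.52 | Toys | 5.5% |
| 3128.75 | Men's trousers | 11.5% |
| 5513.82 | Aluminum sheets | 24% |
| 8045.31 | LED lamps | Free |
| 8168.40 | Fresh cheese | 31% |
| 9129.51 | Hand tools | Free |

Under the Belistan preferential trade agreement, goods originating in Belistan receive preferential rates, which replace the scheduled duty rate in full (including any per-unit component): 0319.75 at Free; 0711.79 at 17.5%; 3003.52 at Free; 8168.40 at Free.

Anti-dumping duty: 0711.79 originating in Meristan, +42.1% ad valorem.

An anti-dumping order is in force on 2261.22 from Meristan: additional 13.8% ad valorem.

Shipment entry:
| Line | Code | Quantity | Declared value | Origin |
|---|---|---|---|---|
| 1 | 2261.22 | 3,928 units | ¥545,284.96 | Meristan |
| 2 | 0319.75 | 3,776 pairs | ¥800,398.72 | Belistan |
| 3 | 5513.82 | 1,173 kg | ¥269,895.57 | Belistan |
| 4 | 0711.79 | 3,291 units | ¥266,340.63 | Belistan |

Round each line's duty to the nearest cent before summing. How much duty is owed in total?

¥214,365.55

Line 1 (2261.22, Meristan, 3,928 units, ¥545,284.96):
Base rate for 2261.22 is ¥7.06/unit.
Additional duty on 2261.22 from Meristan: +13.8% ad valorem. Applied ad valorem rate = 13.8%.
Duty = ¥545,284.96 × 13.8% + 3,928 × ¥7.06 = ¥102,981.00.
Line 2 (0319.75, Belistan, 3,776 pairs, ¥800,398.72):
Base rate for 0319.75 is 1% + ¥2.77/pair.
Origin Belistan qualifies under the Corova–Belistan agreement and 0319.75 is covered: preferential rate Free applies instead.
Duty = ¥800,398.72 × 0% = ¥0.00.
Line 3 (5513.82, Belistan, 1,173 kg, ¥269,895.57):
Base rate for 5513.82 is 24%.
Origin Belistan is the FTA partner but 5513.82 is not on the preference list; base rate stands.
Duty = ¥269,895.57 × 24% = ¥64,774.94.
Line 4 (0711.79, Belistan, 3,291 units, ¥266,340.63):
Base rate for 0711.79 is 20.5%.
Origin Belistan qualifies under the Corova–Belistan agreement and 0711.79 is covered: preferential rate 17.5% applies instead.
The additional-duty order on 0711.79 targets Meristan, not Belistan; it does not apply.
Duty = ¥266,340.63 × 17.5% = ¥46,609.61.
Total = ¥102,981.00 + ¥0.00 + ¥64,774.94 + ¥46,609.61 = ¥214,365.55.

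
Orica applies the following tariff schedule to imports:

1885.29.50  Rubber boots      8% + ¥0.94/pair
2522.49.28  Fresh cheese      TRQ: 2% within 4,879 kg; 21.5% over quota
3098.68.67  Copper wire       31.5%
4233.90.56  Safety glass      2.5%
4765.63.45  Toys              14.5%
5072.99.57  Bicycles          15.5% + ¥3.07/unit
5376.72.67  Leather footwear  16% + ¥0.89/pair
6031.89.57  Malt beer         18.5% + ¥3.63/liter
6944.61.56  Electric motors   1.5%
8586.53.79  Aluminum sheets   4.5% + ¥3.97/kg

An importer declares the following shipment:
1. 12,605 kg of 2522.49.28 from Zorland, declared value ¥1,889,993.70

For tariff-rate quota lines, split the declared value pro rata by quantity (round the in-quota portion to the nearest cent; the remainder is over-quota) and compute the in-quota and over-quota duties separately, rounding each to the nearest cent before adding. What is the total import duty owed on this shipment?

Line 1 (2522.49.28, Zorland, 12,605 kg, ¥1,889,993.70):
Code 2522.49.28 is under a tariff-rate quota (threshold 4,879 kg). In-quota: 4,879 kg at 2%; over-quota: 7,726 kg at 21.5%.
Pro-rata value split: in-quota = ¥1,889,993.70 × 4,879/12,605 = ¥731,557.26; over-quota = ¥1,889,993.70 − ¥731,557.26 = ¥1,158,436.44.
In-quota duty = ¥731,557.26 × 2% = ¥14,631.15. Over-quota duty = ¥1,158,436.44 × 21.5% = ¥249,063.83.
Line duty = ¥14,631.15 + ¥249,063.83 = ¥263,694.98.

¥263,694.98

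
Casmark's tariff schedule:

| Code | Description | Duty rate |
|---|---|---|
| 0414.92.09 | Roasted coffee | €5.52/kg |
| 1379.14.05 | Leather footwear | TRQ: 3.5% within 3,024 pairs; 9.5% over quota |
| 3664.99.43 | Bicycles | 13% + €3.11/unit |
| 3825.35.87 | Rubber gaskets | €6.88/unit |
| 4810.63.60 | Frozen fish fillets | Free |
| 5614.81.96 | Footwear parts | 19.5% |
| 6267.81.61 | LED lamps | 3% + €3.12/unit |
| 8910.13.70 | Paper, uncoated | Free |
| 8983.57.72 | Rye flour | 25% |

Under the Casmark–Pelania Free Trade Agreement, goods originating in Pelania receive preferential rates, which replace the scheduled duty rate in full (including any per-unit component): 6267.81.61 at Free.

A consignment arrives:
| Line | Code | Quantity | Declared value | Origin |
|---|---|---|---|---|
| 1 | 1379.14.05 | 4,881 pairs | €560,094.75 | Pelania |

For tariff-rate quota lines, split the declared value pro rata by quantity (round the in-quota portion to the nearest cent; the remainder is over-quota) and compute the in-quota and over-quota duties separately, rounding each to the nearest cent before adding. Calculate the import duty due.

€32,388.76

Line 1 (1379.14.05, Pelania, 4,881 pairs, €560,094.75):
Code 1379.14.05 is under a tariff-rate quota (threshold 3,024 pairs). In-quota: 3,024 pairs at 3.5%; over-quota: 1,857 pairs at 9.5%.
Pro-rata value split: in-quota = €560,094.75 × 3,024/4,881 = €347,004.00; over-quota = €560,094.75 − €347,004.00 = €213,090.75.
In-quota duty = €347,004.00 × 3.5% = €12,145.14. Over-quota duty = €213,090.75 × 9.5% = €20,243.62.
Line duty = €12,145.14 + €20,243.62 = €32,388.76.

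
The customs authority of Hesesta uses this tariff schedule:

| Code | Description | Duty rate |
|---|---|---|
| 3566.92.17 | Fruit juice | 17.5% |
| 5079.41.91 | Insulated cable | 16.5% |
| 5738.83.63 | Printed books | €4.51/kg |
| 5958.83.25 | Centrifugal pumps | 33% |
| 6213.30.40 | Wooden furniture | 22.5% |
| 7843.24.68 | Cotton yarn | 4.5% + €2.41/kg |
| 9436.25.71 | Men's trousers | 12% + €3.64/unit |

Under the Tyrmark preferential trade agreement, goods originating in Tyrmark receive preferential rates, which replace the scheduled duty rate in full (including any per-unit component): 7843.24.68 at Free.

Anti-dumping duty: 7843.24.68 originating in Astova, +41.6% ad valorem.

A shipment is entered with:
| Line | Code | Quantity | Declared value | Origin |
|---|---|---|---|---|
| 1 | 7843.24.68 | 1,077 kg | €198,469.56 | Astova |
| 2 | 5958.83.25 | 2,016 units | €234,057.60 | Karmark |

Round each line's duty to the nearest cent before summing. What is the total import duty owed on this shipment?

Line 1 (7843.24.68, Astova, 1,077 kg, €198,469.56):
Base rate for 7843.24.68 is 4.5% + €2.41/kg.
7843.24.68 has an FTA preferential rate, but origin Astova is not Tyrmark; base rate stands.
Additional duty on 7843.24.68 from Astova: +41.6%. Applied ad valorem rate: 4.5% + 41.6% = 46.1%.
Duty = €198,469.56 × 46.1% + 1,077 × €2.41 = €94,090.04.
Line 2 (5958.83.25, Karmark, 2,016 units, €234,057.60):
Base rate for 5958.83.25 is 33%.
Duty = €234,057.60 × 33% = €77,239.01.
Total = €94,090.04 + €77,239.01 = €171,329.05.

€171,329.05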